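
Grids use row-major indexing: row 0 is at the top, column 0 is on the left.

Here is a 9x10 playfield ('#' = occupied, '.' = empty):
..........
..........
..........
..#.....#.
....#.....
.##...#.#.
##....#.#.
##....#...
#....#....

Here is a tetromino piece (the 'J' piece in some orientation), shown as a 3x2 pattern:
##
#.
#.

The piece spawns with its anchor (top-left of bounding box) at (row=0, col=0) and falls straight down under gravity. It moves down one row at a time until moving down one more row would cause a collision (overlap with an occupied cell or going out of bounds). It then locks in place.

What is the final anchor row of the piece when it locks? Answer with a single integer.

Answer: 3

Derivation:
Spawn at (row=0, col=0). Try each row:
  row 0: fits
  row 1: fits
  row 2: fits
  row 3: fits
  row 4: blocked -> lock at row 3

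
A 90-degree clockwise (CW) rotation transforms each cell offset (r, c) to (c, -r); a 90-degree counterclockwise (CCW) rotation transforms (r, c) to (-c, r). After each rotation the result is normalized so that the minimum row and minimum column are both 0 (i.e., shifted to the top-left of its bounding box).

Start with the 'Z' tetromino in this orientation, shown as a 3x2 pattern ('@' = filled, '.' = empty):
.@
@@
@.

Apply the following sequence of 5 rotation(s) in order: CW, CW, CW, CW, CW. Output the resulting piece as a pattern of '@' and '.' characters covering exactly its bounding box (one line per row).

Answer: @@.
.@@

Derivation:
Start:
.@
@@
@.
After rotation 1 (CW):
@@.
.@@
After rotation 2 (CW):
.@
@@
@.
After rotation 3 (CW):
@@.
.@@
After rotation 4 (CW):
.@
@@
@.
After rotation 5 (CW):
@@.
.@@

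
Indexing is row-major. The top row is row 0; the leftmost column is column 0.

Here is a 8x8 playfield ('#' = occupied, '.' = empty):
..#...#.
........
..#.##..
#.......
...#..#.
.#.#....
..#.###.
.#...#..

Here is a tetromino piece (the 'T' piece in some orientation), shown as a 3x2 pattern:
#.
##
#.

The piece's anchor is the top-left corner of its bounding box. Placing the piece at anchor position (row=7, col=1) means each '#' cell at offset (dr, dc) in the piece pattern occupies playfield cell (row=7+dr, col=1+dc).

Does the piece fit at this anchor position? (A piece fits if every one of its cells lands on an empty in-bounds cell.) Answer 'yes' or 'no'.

Check each piece cell at anchor (7, 1):
  offset (0,0) -> (7,1): occupied ('#') -> FAIL
  offset (1,0) -> (8,1): out of bounds -> FAIL
  offset (1,1) -> (8,2): out of bounds -> FAIL
  offset (2,0) -> (9,1): out of bounds -> FAIL
All cells valid: no

Answer: no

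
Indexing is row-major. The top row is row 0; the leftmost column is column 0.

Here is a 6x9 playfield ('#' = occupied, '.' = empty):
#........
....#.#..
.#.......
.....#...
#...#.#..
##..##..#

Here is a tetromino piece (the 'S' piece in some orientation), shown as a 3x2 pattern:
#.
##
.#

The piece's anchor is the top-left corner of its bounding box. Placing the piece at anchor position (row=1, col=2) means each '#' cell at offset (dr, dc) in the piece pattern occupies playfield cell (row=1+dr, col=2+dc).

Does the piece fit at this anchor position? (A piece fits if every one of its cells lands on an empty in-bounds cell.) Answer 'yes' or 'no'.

Check each piece cell at anchor (1, 2):
  offset (0,0) -> (1,2): empty -> OK
  offset (1,0) -> (2,2): empty -> OK
  offset (1,1) -> (2,3): empty -> OK
  offset (2,1) -> (3,3): empty -> OK
All cells valid: yes

Answer: yes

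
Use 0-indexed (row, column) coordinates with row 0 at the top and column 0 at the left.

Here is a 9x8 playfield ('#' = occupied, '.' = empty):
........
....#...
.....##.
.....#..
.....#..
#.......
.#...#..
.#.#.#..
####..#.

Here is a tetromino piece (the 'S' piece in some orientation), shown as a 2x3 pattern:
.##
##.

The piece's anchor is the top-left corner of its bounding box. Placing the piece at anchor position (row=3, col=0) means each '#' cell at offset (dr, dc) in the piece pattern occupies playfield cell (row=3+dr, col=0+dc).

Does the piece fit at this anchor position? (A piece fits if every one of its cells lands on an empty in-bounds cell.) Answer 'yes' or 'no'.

Check each piece cell at anchor (3, 0):
  offset (0,1) -> (3,1): empty -> OK
  offset (0,2) -> (3,2): empty -> OK
  offset (1,0) -> (4,0): empty -> OK
  offset (1,1) -> (4,1): empty -> OK
All cells valid: yes

Answer: yes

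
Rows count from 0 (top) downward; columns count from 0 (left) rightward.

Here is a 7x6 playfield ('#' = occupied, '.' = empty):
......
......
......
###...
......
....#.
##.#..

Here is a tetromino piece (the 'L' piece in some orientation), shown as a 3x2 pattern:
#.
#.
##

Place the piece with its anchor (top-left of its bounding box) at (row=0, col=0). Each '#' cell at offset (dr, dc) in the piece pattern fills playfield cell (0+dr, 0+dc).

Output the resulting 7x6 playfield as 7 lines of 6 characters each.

Answer: #.....
#.....
##....
###...
......
....#.
##.#..

Derivation:
Fill (0+0,0+0) = (0,0)
Fill (0+1,0+0) = (1,0)
Fill (0+2,0+0) = (2,0)
Fill (0+2,0+1) = (2,1)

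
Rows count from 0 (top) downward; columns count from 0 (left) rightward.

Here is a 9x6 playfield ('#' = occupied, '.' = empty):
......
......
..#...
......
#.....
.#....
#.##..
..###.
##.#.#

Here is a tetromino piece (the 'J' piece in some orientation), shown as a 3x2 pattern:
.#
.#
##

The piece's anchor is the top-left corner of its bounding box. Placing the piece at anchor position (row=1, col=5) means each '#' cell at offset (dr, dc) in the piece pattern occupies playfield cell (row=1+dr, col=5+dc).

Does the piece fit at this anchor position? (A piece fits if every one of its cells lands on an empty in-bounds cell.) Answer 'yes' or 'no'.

Answer: no

Derivation:
Check each piece cell at anchor (1, 5):
  offset (0,1) -> (1,6): out of bounds -> FAIL
  offset (1,1) -> (2,6): out of bounds -> FAIL
  offset (2,0) -> (3,5): empty -> OK
  offset (2,1) -> (3,6): out of bounds -> FAIL
All cells valid: no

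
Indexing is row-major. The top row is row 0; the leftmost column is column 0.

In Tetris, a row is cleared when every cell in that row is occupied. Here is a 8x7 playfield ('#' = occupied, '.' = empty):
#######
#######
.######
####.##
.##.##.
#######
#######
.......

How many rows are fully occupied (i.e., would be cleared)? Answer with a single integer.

Answer: 4

Derivation:
Check each row:
  row 0: 0 empty cells -> FULL (clear)
  row 1: 0 empty cells -> FULL (clear)
  row 2: 1 empty cell -> not full
  row 3: 1 empty cell -> not full
  row 4: 3 empty cells -> not full
  row 5: 0 empty cells -> FULL (clear)
  row 6: 0 empty cells -> FULL (clear)
  row 7: 7 empty cells -> not full
Total rows cleared: 4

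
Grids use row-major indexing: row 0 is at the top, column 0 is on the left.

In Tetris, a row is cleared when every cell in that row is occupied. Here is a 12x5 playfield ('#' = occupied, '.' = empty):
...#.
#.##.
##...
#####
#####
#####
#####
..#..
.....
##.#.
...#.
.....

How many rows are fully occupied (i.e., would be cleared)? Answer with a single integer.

Check each row:
  row 0: 4 empty cells -> not full
  row 1: 2 empty cells -> not full
  row 2: 3 empty cells -> not full
  row 3: 0 empty cells -> FULL (clear)
  row 4: 0 empty cells -> FULL (clear)
  row 5: 0 empty cells -> FULL (clear)
  row 6: 0 empty cells -> FULL (clear)
  row 7: 4 empty cells -> not full
  row 8: 5 empty cells -> not full
  row 9: 2 empty cells -> not full
  row 10: 4 empty cells -> not full
  row 11: 5 empty cells -> not full
Total rows cleared: 4

Answer: 4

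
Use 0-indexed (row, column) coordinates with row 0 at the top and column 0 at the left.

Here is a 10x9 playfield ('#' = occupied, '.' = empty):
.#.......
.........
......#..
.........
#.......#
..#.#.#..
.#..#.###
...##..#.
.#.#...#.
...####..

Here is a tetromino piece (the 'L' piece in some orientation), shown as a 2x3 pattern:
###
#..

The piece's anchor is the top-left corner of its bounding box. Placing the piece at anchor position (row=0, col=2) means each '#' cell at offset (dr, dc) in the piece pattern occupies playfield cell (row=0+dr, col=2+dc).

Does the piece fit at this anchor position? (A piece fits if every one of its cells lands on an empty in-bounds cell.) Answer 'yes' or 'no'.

Answer: yes

Derivation:
Check each piece cell at anchor (0, 2):
  offset (0,0) -> (0,2): empty -> OK
  offset (0,1) -> (0,3): empty -> OK
  offset (0,2) -> (0,4): empty -> OK
  offset (1,0) -> (1,2): empty -> OK
All cells valid: yes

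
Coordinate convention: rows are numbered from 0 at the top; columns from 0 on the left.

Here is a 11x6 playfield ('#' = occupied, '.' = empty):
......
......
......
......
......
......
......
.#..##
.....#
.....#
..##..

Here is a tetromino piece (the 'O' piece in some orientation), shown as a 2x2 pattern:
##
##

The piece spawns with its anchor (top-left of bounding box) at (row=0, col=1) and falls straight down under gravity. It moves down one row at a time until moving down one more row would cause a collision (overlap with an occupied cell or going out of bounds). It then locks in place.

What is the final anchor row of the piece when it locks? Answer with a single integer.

Answer: 5

Derivation:
Spawn at (row=0, col=1). Try each row:
  row 0: fits
  row 1: fits
  row 2: fits
  row 3: fits
  row 4: fits
  row 5: fits
  row 6: blocked -> lock at row 5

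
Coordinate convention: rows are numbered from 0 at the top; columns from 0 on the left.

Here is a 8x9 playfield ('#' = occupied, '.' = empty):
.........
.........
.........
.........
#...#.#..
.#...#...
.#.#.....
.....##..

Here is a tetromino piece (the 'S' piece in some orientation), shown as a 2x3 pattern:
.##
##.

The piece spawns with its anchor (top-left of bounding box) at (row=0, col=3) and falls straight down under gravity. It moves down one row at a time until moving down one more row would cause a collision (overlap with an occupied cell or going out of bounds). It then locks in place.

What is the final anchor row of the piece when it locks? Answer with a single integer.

Answer: 2

Derivation:
Spawn at (row=0, col=3). Try each row:
  row 0: fits
  row 1: fits
  row 2: fits
  row 3: blocked -> lock at row 2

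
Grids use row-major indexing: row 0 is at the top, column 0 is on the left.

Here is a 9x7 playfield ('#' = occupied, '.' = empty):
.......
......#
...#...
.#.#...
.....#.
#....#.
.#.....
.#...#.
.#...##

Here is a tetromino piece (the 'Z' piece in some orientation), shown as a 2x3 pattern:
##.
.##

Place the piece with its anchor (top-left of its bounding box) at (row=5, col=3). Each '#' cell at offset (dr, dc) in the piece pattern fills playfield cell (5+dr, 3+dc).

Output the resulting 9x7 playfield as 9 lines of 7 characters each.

Answer: .......
......#
...#...
.#.#...
.....#.
#..###.
.#..##.
.#...#.
.#...##

Derivation:
Fill (5+0,3+0) = (5,3)
Fill (5+0,3+1) = (5,4)
Fill (5+1,3+1) = (6,4)
Fill (5+1,3+2) = (6,5)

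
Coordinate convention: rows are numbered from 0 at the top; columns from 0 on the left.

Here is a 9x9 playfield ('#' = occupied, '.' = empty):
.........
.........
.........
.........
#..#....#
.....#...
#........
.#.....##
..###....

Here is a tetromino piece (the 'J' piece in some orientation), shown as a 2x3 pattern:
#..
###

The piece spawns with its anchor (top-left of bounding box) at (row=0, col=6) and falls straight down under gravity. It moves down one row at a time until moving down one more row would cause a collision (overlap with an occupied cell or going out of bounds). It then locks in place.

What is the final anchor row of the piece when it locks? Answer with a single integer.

Answer: 2

Derivation:
Spawn at (row=0, col=6). Try each row:
  row 0: fits
  row 1: fits
  row 2: fits
  row 3: blocked -> lock at row 2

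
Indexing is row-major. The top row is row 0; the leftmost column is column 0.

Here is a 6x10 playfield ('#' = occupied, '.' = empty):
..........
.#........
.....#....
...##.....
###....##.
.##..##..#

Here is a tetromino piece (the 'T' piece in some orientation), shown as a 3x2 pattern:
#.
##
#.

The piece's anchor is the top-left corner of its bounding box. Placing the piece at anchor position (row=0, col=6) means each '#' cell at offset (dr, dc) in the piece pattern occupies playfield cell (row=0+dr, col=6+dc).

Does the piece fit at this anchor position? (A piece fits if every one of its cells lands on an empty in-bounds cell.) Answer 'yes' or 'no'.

Check each piece cell at anchor (0, 6):
  offset (0,0) -> (0,6): empty -> OK
  offset (1,0) -> (1,6): empty -> OK
  offset (1,1) -> (1,7): empty -> OK
  offset (2,0) -> (2,6): empty -> OK
All cells valid: yes

Answer: yes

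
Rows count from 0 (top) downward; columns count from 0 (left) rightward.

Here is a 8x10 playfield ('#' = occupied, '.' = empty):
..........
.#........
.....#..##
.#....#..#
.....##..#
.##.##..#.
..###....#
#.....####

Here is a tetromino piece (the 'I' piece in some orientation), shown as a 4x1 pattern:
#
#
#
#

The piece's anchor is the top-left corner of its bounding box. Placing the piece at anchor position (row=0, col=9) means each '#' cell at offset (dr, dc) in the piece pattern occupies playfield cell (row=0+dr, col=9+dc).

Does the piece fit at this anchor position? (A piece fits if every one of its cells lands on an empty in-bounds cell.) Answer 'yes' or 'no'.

Check each piece cell at anchor (0, 9):
  offset (0,0) -> (0,9): empty -> OK
  offset (1,0) -> (1,9): empty -> OK
  offset (2,0) -> (2,9): occupied ('#') -> FAIL
  offset (3,0) -> (3,9): occupied ('#') -> FAIL
All cells valid: no

Answer: no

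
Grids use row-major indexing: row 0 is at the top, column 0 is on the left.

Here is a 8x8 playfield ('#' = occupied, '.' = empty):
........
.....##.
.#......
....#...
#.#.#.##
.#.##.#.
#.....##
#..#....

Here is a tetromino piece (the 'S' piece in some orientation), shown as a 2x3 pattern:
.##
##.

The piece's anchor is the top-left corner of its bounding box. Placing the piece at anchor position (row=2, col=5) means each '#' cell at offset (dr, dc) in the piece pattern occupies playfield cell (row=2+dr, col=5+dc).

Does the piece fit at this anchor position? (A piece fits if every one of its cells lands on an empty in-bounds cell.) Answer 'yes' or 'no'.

Answer: yes

Derivation:
Check each piece cell at anchor (2, 5):
  offset (0,1) -> (2,6): empty -> OK
  offset (0,2) -> (2,7): empty -> OK
  offset (1,0) -> (3,5): empty -> OK
  offset (1,1) -> (3,6): empty -> OK
All cells valid: yes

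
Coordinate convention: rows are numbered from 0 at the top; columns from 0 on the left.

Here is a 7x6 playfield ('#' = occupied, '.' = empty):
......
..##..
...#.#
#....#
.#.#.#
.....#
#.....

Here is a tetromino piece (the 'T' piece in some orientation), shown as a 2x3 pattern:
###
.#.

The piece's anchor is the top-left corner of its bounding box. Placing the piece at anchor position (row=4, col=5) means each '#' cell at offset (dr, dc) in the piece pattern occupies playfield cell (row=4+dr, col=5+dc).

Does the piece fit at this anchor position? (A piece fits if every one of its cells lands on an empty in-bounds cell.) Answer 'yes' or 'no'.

Check each piece cell at anchor (4, 5):
  offset (0,0) -> (4,5): occupied ('#') -> FAIL
  offset (0,1) -> (4,6): out of bounds -> FAIL
  offset (0,2) -> (4,7): out of bounds -> FAIL
  offset (1,1) -> (5,6): out of bounds -> FAIL
All cells valid: no

Answer: no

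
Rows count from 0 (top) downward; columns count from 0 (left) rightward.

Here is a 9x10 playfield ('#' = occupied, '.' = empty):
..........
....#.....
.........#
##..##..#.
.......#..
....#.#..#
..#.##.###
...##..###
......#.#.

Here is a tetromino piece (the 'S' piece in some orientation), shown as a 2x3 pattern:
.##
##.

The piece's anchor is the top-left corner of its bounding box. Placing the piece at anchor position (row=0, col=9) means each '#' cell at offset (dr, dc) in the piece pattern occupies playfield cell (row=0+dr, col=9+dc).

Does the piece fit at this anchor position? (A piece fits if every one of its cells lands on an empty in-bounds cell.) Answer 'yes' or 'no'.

Answer: no

Derivation:
Check each piece cell at anchor (0, 9):
  offset (0,1) -> (0,10): out of bounds -> FAIL
  offset (0,2) -> (0,11): out of bounds -> FAIL
  offset (1,0) -> (1,9): empty -> OK
  offset (1,1) -> (1,10): out of bounds -> FAIL
All cells valid: no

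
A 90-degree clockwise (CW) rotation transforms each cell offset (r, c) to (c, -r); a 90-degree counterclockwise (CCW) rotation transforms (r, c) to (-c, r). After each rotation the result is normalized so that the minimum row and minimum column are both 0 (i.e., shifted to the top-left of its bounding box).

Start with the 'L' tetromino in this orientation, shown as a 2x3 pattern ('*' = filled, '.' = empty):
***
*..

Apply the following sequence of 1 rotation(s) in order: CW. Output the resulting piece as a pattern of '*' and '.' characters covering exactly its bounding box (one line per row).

Answer: **
.*
.*

Derivation:
Start:
***
*..
After rotation 1 (CW):
**
.*
.*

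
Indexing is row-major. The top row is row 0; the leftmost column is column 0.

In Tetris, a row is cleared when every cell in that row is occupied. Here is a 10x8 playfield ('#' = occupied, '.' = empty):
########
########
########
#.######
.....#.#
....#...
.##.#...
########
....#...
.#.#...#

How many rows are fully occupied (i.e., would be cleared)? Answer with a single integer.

Answer: 4

Derivation:
Check each row:
  row 0: 0 empty cells -> FULL (clear)
  row 1: 0 empty cells -> FULL (clear)
  row 2: 0 empty cells -> FULL (clear)
  row 3: 1 empty cell -> not full
  row 4: 6 empty cells -> not full
  row 5: 7 empty cells -> not full
  row 6: 5 empty cells -> not full
  row 7: 0 empty cells -> FULL (clear)
  row 8: 7 empty cells -> not full
  row 9: 5 empty cells -> not full
Total rows cleared: 4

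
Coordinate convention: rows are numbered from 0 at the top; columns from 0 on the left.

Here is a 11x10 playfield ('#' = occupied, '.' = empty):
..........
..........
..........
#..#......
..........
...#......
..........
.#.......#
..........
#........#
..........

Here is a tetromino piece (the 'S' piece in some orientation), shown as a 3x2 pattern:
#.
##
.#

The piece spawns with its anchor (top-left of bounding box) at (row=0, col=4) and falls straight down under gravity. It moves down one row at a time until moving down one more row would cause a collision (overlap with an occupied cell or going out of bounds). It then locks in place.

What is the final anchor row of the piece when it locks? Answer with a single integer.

Answer: 8

Derivation:
Spawn at (row=0, col=4). Try each row:
  row 0: fits
  row 1: fits
  row 2: fits
  row 3: fits
  row 4: fits
  row 5: fits
  row 6: fits
  row 7: fits
  row 8: fits
  row 9: blocked -> lock at row 8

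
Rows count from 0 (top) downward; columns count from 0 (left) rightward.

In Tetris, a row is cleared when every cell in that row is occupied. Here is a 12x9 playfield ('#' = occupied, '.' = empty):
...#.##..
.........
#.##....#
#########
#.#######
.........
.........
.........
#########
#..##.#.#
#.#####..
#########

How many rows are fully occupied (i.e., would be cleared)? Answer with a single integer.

Answer: 3

Derivation:
Check each row:
  row 0: 6 empty cells -> not full
  row 1: 9 empty cells -> not full
  row 2: 5 empty cells -> not full
  row 3: 0 empty cells -> FULL (clear)
  row 4: 1 empty cell -> not full
  row 5: 9 empty cells -> not full
  row 6: 9 empty cells -> not full
  row 7: 9 empty cells -> not full
  row 8: 0 empty cells -> FULL (clear)
  row 9: 4 empty cells -> not full
  row 10: 3 empty cells -> not full
  row 11: 0 empty cells -> FULL (clear)
Total rows cleared: 3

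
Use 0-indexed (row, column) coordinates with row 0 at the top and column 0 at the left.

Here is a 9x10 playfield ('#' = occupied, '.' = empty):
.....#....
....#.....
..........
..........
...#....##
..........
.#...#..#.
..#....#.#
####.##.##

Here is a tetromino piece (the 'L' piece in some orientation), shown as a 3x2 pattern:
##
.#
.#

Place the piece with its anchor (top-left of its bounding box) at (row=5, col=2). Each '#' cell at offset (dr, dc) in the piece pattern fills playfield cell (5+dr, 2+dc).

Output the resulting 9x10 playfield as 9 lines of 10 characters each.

Fill (5+0,2+0) = (5,2)
Fill (5+0,2+1) = (5,3)
Fill (5+1,2+1) = (6,3)
Fill (5+2,2+1) = (7,3)

Answer: .....#....
....#.....
..........
..........
...#....##
..##......
.#.#.#..#.
..##...#.#
####.##.##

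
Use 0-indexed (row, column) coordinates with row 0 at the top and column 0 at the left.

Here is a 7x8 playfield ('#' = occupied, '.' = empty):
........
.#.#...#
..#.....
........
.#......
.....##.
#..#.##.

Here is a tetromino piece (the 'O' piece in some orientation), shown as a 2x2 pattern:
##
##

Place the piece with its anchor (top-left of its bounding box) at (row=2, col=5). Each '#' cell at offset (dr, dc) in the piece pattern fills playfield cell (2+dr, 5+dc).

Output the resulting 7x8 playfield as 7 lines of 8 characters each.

Answer: ........
.#.#...#
..#..##.
.....##.
.#......
.....##.
#..#.##.

Derivation:
Fill (2+0,5+0) = (2,5)
Fill (2+0,5+1) = (2,6)
Fill (2+1,5+0) = (3,5)
Fill (2+1,5+1) = (3,6)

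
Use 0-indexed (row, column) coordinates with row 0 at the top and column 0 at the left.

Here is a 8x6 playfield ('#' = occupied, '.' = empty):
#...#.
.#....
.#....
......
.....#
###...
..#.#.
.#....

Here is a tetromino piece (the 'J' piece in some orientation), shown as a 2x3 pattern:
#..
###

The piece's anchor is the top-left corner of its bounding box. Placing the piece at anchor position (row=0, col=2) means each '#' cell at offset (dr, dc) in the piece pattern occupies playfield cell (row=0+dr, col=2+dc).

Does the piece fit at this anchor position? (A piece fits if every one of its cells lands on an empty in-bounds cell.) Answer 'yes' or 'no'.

Answer: yes

Derivation:
Check each piece cell at anchor (0, 2):
  offset (0,0) -> (0,2): empty -> OK
  offset (1,0) -> (1,2): empty -> OK
  offset (1,1) -> (1,3): empty -> OK
  offset (1,2) -> (1,4): empty -> OK
All cells valid: yes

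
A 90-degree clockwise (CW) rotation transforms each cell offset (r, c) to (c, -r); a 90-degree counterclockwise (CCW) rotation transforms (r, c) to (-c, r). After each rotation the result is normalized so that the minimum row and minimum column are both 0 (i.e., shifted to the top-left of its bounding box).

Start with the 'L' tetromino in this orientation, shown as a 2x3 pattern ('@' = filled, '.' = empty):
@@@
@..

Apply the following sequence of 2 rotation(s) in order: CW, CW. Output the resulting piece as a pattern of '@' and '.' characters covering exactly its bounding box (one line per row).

Answer: ..@
@@@

Derivation:
Start:
@@@
@..
After rotation 1 (CW):
@@
.@
.@
After rotation 2 (CW):
..@
@@@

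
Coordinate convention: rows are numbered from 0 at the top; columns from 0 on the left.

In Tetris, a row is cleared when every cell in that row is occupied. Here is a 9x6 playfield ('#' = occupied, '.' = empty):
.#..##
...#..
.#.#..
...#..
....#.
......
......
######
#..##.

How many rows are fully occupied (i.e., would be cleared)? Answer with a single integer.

Answer: 1

Derivation:
Check each row:
  row 0: 3 empty cells -> not full
  row 1: 5 empty cells -> not full
  row 2: 4 empty cells -> not full
  row 3: 5 empty cells -> not full
  row 4: 5 empty cells -> not full
  row 5: 6 empty cells -> not full
  row 6: 6 empty cells -> not full
  row 7: 0 empty cells -> FULL (clear)
  row 8: 3 empty cells -> not full
Total rows cleared: 1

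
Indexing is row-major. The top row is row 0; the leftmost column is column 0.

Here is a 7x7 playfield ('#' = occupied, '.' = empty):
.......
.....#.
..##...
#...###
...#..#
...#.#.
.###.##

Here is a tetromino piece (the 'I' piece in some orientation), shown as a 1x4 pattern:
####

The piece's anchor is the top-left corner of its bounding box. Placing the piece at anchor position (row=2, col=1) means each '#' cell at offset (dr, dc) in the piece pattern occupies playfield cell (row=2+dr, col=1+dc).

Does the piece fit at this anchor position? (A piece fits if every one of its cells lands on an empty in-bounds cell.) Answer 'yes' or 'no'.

Answer: no

Derivation:
Check each piece cell at anchor (2, 1):
  offset (0,0) -> (2,1): empty -> OK
  offset (0,1) -> (2,2): occupied ('#') -> FAIL
  offset (0,2) -> (2,3): occupied ('#') -> FAIL
  offset (0,3) -> (2,4): empty -> OK
All cells valid: no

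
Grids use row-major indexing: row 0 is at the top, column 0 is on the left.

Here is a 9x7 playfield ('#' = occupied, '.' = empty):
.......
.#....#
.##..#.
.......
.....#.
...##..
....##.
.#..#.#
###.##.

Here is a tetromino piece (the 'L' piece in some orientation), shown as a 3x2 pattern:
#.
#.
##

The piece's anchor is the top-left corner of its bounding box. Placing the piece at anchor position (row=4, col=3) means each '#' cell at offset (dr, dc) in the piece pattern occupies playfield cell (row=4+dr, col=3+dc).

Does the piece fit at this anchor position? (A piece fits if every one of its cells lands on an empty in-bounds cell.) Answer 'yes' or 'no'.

Check each piece cell at anchor (4, 3):
  offset (0,0) -> (4,3): empty -> OK
  offset (1,0) -> (5,3): occupied ('#') -> FAIL
  offset (2,0) -> (6,3): empty -> OK
  offset (2,1) -> (6,4): occupied ('#') -> FAIL
All cells valid: no

Answer: no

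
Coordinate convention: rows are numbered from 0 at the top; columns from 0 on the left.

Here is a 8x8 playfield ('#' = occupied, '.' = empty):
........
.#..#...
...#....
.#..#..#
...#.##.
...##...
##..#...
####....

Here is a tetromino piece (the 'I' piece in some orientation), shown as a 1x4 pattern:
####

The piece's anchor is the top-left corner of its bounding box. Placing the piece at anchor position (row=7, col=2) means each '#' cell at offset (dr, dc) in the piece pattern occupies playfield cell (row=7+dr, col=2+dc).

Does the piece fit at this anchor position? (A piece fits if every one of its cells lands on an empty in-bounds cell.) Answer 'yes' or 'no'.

Check each piece cell at anchor (7, 2):
  offset (0,0) -> (7,2): occupied ('#') -> FAIL
  offset (0,1) -> (7,3): occupied ('#') -> FAIL
  offset (0,2) -> (7,4): empty -> OK
  offset (0,3) -> (7,5): empty -> OK
All cells valid: no

Answer: no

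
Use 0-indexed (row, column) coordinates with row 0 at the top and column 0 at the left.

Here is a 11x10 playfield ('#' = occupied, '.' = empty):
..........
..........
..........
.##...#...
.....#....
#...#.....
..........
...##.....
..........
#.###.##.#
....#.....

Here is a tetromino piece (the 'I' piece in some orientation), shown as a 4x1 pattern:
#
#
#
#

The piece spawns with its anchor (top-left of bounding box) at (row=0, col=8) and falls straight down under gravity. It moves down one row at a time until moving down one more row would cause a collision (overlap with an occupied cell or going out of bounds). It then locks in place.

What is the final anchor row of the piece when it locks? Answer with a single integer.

Answer: 7

Derivation:
Spawn at (row=0, col=8). Try each row:
  row 0: fits
  row 1: fits
  row 2: fits
  row 3: fits
  row 4: fits
  row 5: fits
  row 6: fits
  row 7: fits
  row 8: blocked -> lock at row 7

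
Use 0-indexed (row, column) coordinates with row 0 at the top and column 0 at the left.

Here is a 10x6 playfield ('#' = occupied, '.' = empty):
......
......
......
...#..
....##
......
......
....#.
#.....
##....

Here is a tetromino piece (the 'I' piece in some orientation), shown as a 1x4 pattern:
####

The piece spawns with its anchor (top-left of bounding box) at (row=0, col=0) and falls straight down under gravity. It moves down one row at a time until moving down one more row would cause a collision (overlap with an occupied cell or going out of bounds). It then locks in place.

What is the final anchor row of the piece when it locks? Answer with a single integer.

Spawn at (row=0, col=0). Try each row:
  row 0: fits
  row 1: fits
  row 2: fits
  row 3: blocked -> lock at row 2

Answer: 2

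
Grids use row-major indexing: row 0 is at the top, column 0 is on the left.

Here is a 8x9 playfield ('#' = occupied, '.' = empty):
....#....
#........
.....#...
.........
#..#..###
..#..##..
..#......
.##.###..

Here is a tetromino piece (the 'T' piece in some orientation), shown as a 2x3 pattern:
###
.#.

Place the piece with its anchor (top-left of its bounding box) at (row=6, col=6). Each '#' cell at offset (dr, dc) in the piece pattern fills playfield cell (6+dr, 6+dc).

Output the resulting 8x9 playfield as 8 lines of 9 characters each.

Fill (6+0,6+0) = (6,6)
Fill (6+0,6+1) = (6,7)
Fill (6+0,6+2) = (6,8)
Fill (6+1,6+1) = (7,7)

Answer: ....#....
#........
.....#...
.........
#..#..###
..#..##..
..#...###
.##.####.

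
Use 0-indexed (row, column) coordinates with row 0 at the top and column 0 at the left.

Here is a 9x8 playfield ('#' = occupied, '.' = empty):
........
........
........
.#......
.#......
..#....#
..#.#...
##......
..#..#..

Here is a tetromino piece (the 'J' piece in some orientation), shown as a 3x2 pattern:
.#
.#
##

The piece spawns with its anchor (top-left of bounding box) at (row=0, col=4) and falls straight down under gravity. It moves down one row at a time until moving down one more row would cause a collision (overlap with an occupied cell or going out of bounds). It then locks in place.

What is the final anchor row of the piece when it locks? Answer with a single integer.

Answer: 3

Derivation:
Spawn at (row=0, col=4). Try each row:
  row 0: fits
  row 1: fits
  row 2: fits
  row 3: fits
  row 4: blocked -> lock at row 3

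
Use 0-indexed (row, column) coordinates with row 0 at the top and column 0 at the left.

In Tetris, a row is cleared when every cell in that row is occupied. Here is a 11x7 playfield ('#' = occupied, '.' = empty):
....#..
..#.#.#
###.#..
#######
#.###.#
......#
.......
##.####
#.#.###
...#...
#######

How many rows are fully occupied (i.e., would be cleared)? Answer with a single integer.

Check each row:
  row 0: 6 empty cells -> not full
  row 1: 4 empty cells -> not full
  row 2: 3 empty cells -> not full
  row 3: 0 empty cells -> FULL (clear)
  row 4: 2 empty cells -> not full
  row 5: 6 empty cells -> not full
  row 6: 7 empty cells -> not full
  row 7: 1 empty cell -> not full
  row 8: 2 empty cells -> not full
  row 9: 6 empty cells -> not full
  row 10: 0 empty cells -> FULL (clear)
Total rows cleared: 2

Answer: 2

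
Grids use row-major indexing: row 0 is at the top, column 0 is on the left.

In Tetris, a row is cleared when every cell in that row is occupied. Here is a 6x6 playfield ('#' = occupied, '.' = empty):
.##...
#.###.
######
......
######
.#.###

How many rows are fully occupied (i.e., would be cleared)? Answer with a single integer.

Check each row:
  row 0: 4 empty cells -> not full
  row 1: 2 empty cells -> not full
  row 2: 0 empty cells -> FULL (clear)
  row 3: 6 empty cells -> not full
  row 4: 0 empty cells -> FULL (clear)
  row 5: 2 empty cells -> not full
Total rows cleared: 2

Answer: 2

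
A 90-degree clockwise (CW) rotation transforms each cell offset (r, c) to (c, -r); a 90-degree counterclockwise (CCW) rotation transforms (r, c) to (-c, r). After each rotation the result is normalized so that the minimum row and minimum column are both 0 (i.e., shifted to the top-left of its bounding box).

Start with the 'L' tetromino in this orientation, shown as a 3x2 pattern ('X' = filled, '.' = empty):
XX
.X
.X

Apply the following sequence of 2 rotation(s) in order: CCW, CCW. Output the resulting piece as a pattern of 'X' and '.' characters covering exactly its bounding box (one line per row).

Start:
XX
.X
.X
After rotation 1 (CCW):
XXX
X..
After rotation 2 (CCW):
X.
X.
XX

Answer: X.
X.
XX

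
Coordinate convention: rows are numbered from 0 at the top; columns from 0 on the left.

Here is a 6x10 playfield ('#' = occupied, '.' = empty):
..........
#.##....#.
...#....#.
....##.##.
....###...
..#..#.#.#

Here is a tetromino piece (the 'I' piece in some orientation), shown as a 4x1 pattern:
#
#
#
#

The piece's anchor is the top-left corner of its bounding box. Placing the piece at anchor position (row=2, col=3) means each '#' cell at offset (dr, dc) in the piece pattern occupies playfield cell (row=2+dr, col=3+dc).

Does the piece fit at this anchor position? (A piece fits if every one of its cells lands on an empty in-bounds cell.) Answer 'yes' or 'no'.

Answer: no

Derivation:
Check each piece cell at anchor (2, 3):
  offset (0,0) -> (2,3): occupied ('#') -> FAIL
  offset (1,0) -> (3,3): empty -> OK
  offset (2,0) -> (4,3): empty -> OK
  offset (3,0) -> (5,3): empty -> OK
All cells valid: no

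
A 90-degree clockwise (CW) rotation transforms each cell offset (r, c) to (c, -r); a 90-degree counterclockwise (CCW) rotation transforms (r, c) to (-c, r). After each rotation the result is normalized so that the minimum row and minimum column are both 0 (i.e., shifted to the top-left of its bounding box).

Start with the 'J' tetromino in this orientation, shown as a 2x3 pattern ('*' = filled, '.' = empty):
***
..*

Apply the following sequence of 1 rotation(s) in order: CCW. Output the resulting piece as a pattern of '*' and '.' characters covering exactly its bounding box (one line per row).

Start:
***
..*
After rotation 1 (CCW):
**
*.
*.

Answer: **
*.
*.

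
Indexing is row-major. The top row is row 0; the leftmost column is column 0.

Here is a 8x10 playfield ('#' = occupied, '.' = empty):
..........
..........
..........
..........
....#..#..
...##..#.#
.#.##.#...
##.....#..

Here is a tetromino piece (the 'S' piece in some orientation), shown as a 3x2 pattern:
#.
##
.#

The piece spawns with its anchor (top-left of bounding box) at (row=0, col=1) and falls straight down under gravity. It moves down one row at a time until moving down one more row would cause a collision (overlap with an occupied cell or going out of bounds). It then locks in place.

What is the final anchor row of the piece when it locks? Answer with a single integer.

Spawn at (row=0, col=1). Try each row:
  row 0: fits
  row 1: fits
  row 2: fits
  row 3: fits
  row 4: fits
  row 5: blocked -> lock at row 4

Answer: 4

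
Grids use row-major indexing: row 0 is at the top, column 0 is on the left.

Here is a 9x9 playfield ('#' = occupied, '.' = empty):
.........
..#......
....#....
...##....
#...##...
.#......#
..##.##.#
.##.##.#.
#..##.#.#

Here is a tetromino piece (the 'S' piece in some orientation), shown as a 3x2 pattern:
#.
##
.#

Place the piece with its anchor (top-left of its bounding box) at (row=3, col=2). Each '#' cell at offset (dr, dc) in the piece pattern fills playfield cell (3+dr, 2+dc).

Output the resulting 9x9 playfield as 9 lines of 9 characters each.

Fill (3+0,2+0) = (3,2)
Fill (3+1,2+0) = (4,2)
Fill (3+1,2+1) = (4,3)
Fill (3+2,2+1) = (5,3)

Answer: .........
..#......
....#....
..###....
#.####...
.#.#....#
..##.##.#
.##.##.#.
#..##.#.#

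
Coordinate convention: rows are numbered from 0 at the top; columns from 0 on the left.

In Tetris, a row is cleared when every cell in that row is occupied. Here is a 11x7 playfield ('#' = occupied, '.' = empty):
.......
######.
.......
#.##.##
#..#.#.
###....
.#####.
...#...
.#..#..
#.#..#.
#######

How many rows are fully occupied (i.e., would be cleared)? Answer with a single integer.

Answer: 1

Derivation:
Check each row:
  row 0: 7 empty cells -> not full
  row 1: 1 empty cell -> not full
  row 2: 7 empty cells -> not full
  row 3: 2 empty cells -> not full
  row 4: 4 empty cells -> not full
  row 5: 4 empty cells -> not full
  row 6: 2 empty cells -> not full
  row 7: 6 empty cells -> not full
  row 8: 5 empty cells -> not full
  row 9: 4 empty cells -> not full
  row 10: 0 empty cells -> FULL (clear)
Total rows cleared: 1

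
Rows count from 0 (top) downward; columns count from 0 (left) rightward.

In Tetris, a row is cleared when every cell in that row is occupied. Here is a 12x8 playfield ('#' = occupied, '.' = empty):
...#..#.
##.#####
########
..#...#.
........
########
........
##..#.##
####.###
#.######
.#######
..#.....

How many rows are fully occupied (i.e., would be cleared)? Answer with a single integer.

Check each row:
  row 0: 6 empty cells -> not full
  row 1: 1 empty cell -> not full
  row 2: 0 empty cells -> FULL (clear)
  row 3: 6 empty cells -> not full
  row 4: 8 empty cells -> not full
  row 5: 0 empty cells -> FULL (clear)
  row 6: 8 empty cells -> not full
  row 7: 3 empty cells -> not full
  row 8: 1 empty cell -> not full
  row 9: 1 empty cell -> not full
  row 10: 1 empty cell -> not full
  row 11: 7 empty cells -> not full
Total rows cleared: 2

Answer: 2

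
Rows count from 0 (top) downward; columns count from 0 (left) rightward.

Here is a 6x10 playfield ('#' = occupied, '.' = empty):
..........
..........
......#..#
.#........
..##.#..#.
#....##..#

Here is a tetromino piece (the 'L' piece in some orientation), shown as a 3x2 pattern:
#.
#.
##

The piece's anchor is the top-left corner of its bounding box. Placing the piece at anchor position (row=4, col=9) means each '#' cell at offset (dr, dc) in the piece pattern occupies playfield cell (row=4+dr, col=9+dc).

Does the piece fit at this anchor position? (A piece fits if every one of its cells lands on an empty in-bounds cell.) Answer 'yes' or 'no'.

Check each piece cell at anchor (4, 9):
  offset (0,0) -> (4,9): empty -> OK
  offset (1,0) -> (5,9): occupied ('#') -> FAIL
  offset (2,0) -> (6,9): out of bounds -> FAIL
  offset (2,1) -> (6,10): out of bounds -> FAIL
All cells valid: no

Answer: no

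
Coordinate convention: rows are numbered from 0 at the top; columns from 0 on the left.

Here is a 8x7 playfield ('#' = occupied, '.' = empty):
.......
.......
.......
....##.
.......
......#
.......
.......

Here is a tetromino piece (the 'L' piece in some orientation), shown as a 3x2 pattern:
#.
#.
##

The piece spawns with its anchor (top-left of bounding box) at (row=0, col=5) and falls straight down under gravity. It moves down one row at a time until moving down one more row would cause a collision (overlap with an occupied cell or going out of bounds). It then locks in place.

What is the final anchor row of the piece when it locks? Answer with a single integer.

Spawn at (row=0, col=5). Try each row:
  row 0: fits
  row 1: blocked -> lock at row 0

Answer: 0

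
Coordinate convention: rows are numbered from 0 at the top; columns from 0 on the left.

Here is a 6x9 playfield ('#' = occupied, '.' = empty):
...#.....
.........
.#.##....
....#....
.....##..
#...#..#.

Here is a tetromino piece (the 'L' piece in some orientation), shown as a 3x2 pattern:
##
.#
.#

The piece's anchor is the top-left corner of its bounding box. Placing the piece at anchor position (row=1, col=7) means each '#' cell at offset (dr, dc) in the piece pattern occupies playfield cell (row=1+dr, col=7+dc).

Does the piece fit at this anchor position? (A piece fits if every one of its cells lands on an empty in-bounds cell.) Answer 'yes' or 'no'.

Check each piece cell at anchor (1, 7):
  offset (0,0) -> (1,7): empty -> OK
  offset (0,1) -> (1,8): empty -> OK
  offset (1,1) -> (2,8): empty -> OK
  offset (2,1) -> (3,8): empty -> OK
All cells valid: yes

Answer: yes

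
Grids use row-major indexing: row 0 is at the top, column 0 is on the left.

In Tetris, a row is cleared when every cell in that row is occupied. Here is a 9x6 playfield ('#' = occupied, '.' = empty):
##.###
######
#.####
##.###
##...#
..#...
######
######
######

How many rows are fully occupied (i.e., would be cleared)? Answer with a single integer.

Answer: 4

Derivation:
Check each row:
  row 0: 1 empty cell -> not full
  row 1: 0 empty cells -> FULL (clear)
  row 2: 1 empty cell -> not full
  row 3: 1 empty cell -> not full
  row 4: 3 empty cells -> not full
  row 5: 5 empty cells -> not full
  row 6: 0 empty cells -> FULL (clear)
  row 7: 0 empty cells -> FULL (clear)
  row 8: 0 empty cells -> FULL (clear)
Total rows cleared: 4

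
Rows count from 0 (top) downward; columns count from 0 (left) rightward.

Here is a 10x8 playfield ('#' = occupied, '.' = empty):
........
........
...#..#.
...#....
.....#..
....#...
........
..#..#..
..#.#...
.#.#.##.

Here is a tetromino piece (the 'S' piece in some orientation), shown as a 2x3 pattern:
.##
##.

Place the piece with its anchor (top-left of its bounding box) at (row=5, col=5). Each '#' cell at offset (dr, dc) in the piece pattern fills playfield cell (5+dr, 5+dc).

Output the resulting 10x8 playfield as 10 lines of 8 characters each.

Fill (5+0,5+1) = (5,6)
Fill (5+0,5+2) = (5,7)
Fill (5+1,5+0) = (6,5)
Fill (5+1,5+1) = (6,6)

Answer: ........
........
...#..#.
...#....
.....#..
....#.##
.....##.
..#..#..
..#.#...
.#.#.##.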